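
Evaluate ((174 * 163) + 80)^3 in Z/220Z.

68

174 * 163 = 28362 ≡ 202 (mod 220)
202 + 80 = 282 ≡ 62 (mod 220)
(62)^3 ≡ 68 (mod 220)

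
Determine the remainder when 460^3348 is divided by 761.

333

By square-and-multiply:
3348 in binary is 110100010100, i.e. 3348 = 2048 + 1024 + 256 + 16 + 4.
460^1 ≡ 460 (mod 761)
460^2 ≡ 460^2 = 211600 ≡ 42 (mod 761)
460^4 ≡ 42^2 = 1764 ≡ 242 (mod 761)
460^8 ≡ 242^2 = 58564 ≡ 728 (mod 761)
460^16 ≡ 728^2 = 529984 ≡ 328 (mod 761)
460^32 ≡ 328^2 = 107584 ≡ 283 (mod 761)
460^64 ≡ 283^2 = 80089 ≡ 184 (mod 761)
460^128 ≡ 184^2 = 33856 ≡ 372 (mod 761)
460^256 ≡ 372^2 = 138384 ≡ 643 (mod 761)
460^512 ≡ 643^2 = 413449 ≡ 226 (mod 761)
460^1024 ≡ 226^2 = 51076 ≡ 89 (mod 761)
460^2048 ≡ 89^2 = 7921 ≡ 311 (mod 761)
460^3348 = 460^2048 × 460^1024 × 460^256 × 460^16 × 460^4 ≡ 311 × 89 × 643 × 328 × 242 (mod 761).
Accumulate the product:
311 × 89 = 27679 ≡ 283
283 × 643 = 181969 ≡ 90
90 × 328 = 29520 ≡ 602
602 × 242 = 145684 ≡ 333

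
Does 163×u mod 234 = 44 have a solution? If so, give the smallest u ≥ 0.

gcd(163, 234) = 1, so a unique solution mod 234 exists.
163⁻¹ ≡ 145 (mod 234).
u ≡ 145×44 ≡ 62 (mod 234).

62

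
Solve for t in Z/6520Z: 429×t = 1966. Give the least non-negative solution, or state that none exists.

gcd(429, 6520) = 1, so a unique solution mod 6520 exists.
429⁻¹ ≡ 4909 (mod 6520).
t ≡ 4909×1966 ≡ 1494 (mod 6520).

1494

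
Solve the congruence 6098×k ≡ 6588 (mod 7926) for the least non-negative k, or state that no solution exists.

gcd(6098, 7926) = 2, and 2 | 6588, so solutions exist.
Divide through by 2: 3049×k ≡ 3294 (mod 3963).
3049⁻¹ ≡ 568 (mod 3963).
k ≡ 568×3294 ≡ 456 (mod 3963).
The smallest non-negative solution is k = 456.

456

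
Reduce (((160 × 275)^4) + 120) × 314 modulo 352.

160 × 275 = 44000 ≡ 0 (mod 352)
(0)^4 ≡ 0 (mod 352)
0 + 120 = 120
120 × 314 = 37680 ≡ 16 (mod 352)

16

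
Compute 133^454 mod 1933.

848

Compute successive squares:
133^1 ≡ 133 (mod 1933)
133^2 ≡ 133^2 = 17689 ≡ 292 (mod 1933)
133^4 ≡ 292^2 = 85264 ≡ 212 (mod 1933)
133^8 ≡ 212^2 = 44944 ≡ 485 (mod 1933)
133^16 ≡ 485^2 = 235225 ≡ 1332 (mod 1933)
133^32 ≡ 1332^2 = 1774224 ≡ 1663 (mod 1933)
133^64 ≡ 1663^2 = 2765569 ≡ 1379 (mod 1933)
133^128 ≡ 1379^2 = 1901641 ≡ 1502 (mod 1933)
133^256 ≡ 1502^2 = 2256004 ≡ 193 (mod 1933)
133^454 = 133^256 · 133^128 · 133^64 · 133^4 · 133^2 ≡ 193 · 1502 · 1379 · 212 · 292 (mod 1933).
Accumulate the product:
193 · 1502 = 289886 ≡ 1869
1869 · 1379 = 2577351 ≡ 662
662 · 212 = 140344 ≡ 1168
1168 · 292 = 341056 ≡ 848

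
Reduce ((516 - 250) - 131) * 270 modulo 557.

516 - 250 = 266
266 - 131 = 135
135 * 270 = 36450 ≡ 245 (mod 557)

245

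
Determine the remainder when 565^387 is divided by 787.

565^1 ≡ 565 (mod 787)
565^2 ≡ 565^2 = 319225 ≡ 490 (mod 787)
565^4 ≡ 490^2 = 240100 ≡ 65 (mod 787)
565^8 ≡ 65^2 = 4225 ≡ 290 (mod 787)
565^16 ≡ 290^2 = 84100 ≡ 678 (mod 787)
565^32 ≡ 678^2 = 459684 ≡ 76 (mod 787)
565^64 ≡ 76^2 = 5776 ≡ 267 (mod 787)
565^128 ≡ 267^2 = 71289 ≡ 459 (mod 787)
565^256 ≡ 459^2 = 210681 ≡ 552 (mod 787)
565^387 = 565^256 · 565^128 · 565^2 · 565^1 ≡ 552 · 459 · 490 · 565 (mod 787).
Accumulate the product:
552 · 459 = 253368 ≡ 741
741 · 490 = 363090 ≡ 283
283 · 565 = 159895 ≡ 134

134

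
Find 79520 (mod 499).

79520 = 159*499 + 179, so 79520 ≡ 179 (mod 499).

179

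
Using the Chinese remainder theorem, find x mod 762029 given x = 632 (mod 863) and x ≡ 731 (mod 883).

863⁻¹ mod 883: 863*309 ≡ 1 (mod 883), so 863⁻¹ ≡ 309.
x = 632 + 863*((731 − 632)*309 mod 883) = 632 + 863*569 = 491679.
Check: 491679 mod 863 = 632, 491679 mod 883 = 731. ✓

491679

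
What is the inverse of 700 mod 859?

443

Apply the Euclidean algorithm and back-substitute:
859 = 1*700 + 159
700 = 4*159 + 64
159 = 2*64 + 31
64 = 2*31 + 2
31 = 15*2 + 1
2 = 2*1 + 0
gcd(700, 859) = 1, so the inverse exists.
Back-substitute for 1:
1 = 1*31 − 15*2
  = −15*64 + 31*31
  = 31*159 − 77*64
  = −77*700 + 339*159
  = 339*859 − 416*700
So 700⁻¹ ≡ −416 ≡ 443 (mod 859).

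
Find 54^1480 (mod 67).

16

Compute successive squares:
54^1 ≡ 54 (mod 67)
54^2 ≡ 54^2 = 2916 ≡ 35 (mod 67)
54^4 ≡ 35^2 = 1225 ≡ 19 (mod 67)
54^8 ≡ 19^2 = 361 ≡ 26 (mod 67)
54^16 ≡ 26^2 = 676 ≡ 6 (mod 67)
54^32 ≡ 6^2 = 36 (mod 67)
54^64 ≡ 36^2 = 1296 ≡ 23 (mod 67)
54^128 ≡ 23^2 = 529 ≡ 60 (mod 67)
54^256 ≡ 60^2 = 3600 ≡ 49 (mod 67)
54^512 ≡ 49^2 = 2401 ≡ 56 (mod 67)
54^1024 ≡ 56^2 = 3136 ≡ 54 (mod 67)
54^1480 = 54^1024 * 54^256 * 54^128 * 54^64 * 54^8 ≡ 54 * 49 * 60 * 23 * 26 (mod 67).
Accumulate the product:
54 * 49 = 2646 ≡ 33
33 * 60 = 1980 ≡ 37
37 * 23 = 851 ≡ 47
47 * 26 = 1222 ≡ 16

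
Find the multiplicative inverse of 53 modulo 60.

17

Apply the Euclidean algorithm and back-substitute:
60 = 1*53 + 7
53 = 7*7 + 4
7 = 1*4 + 3
4 = 1*3 + 1
3 = 3*1 + 0
gcd(53, 60) = 1, so the inverse exists.
Bézout: 1 = −15*60 + 17*53.
So 53⁻¹ ≡ 17 (mod 60).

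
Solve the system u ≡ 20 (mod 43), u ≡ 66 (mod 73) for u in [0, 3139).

2256

43⁻¹ mod 73: 43·17 ≡ 1 (mod 73), so 43⁻¹ ≡ 17.
u = 20 + 43·((66 − 20)·17 mod 73) = 20 + 43·52 = 2256.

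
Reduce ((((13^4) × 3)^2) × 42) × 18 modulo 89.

68

(13)^4 ≡ 81 (mod 89)
81 × 3 = 243 ≡ 65 (mod 89)
(65)^2 ≡ 42 (mod 89)
42 × 42 = 1764 ≡ 73 (mod 89)
73 × 18 = 1314 ≡ 68 (mod 89)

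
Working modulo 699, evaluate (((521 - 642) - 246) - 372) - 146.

521 - 642 = -121 ≡ 578 (mod 699)
578 - 246 = 332
332 - 372 = -40 ≡ 659 (mod 699)
659 - 146 = 513

513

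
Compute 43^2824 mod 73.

Using repeated squaring:
2824 in binary is 101100001000, i.e. 2824 = 2048 + 512 + 256 + 8.
43^1 ≡ 43 (mod 73)
43^2 ≡ 43^2 = 1849 ≡ 24 (mod 73)
43^4 ≡ 24^2 = 576 ≡ 65 (mod 73)
43^8 ≡ 65^2 = 4225 ≡ 64 (mod 73)
43^16 ≡ 64^2 = 4096 ≡ 8 (mod 73)
43^32 ≡ 8^2 = 64 (mod 73)
43^64 ≡ 64^2 = 4096 ≡ 8 (mod 73)
43^128 ≡ 8^2 = 64 (mod 73)
43^256 ≡ 64^2 = 4096 ≡ 8 (mod 73)
43^512 ≡ 8^2 = 64 (mod 73)
43^1024 ≡ 64^2 = 4096 ≡ 8 (mod 73)
43^2048 ≡ 8^2 = 64 (mod 73)
43^2824 = 43^2048 * 43^512 * 43^256 * 43^8 ≡ 64 * 64 * 8 * 64 (mod 73).
Accumulate the product:
64 * 64 = 4096 ≡ 8
8 * 8 = 64
64 * 64 = 4096 ≡ 8

8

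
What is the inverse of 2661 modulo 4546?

4546 = 1*2661 + 1885
2661 = 1*1885 + 776
1885 = 2*776 + 333
776 = 2*333 + 110
333 = 3*110 + 3
110 = 36*3 + 2
3 = 1*2 + 1
2 = 2*1 + 0
gcd(2661, 4546) = 1, so the inverse exists.
Back-substitute for 1:
1 = 1*3 − 1*2
  = −1*110 + 37*3
  = 37*333 − 112*110
  = −112*776 + 261*333
  = 261*1885 − 634*776
  = −634*2661 + 895*1885
  = 895*4546 − 1529*2661
So 2661⁻¹ ≡ −1529 ≡ 3017 (mod 4546).

3017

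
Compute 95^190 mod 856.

385

By square-and-multiply:
190 in binary is 10111110, i.e. 190 = 128 + 32 + 16 + 8 + 4 + 2.
95^1 ≡ 95 (mod 856)
95^2 ≡ 95^2 = 9025 ≡ 465 (mod 856)
95^4 ≡ 465^2 = 216225 ≡ 513 (mod 856)
95^8 ≡ 513^2 = 263169 ≡ 377 (mod 856)
95^16 ≡ 377^2 = 142129 ≡ 33 (mod 856)
95^32 ≡ 33^2 = 1089 ≡ 233 (mod 856)
95^64 ≡ 233^2 = 54289 ≡ 361 (mod 856)
95^128 ≡ 361^2 = 130321 ≡ 209 (mod 856)
95^190 = 95^128 × 95^32 × 95^16 × 95^8 × 95^4 × 95^2 ≡ 209 × 233 × 33 × 377 × 513 × 465 (mod 856).
Accumulate the product:
209 × 233 = 48697 ≡ 761
761 × 33 = 25113 ≡ 289
289 × 377 = 108953 ≡ 241
241 × 513 = 123633 ≡ 369
369 × 465 = 171585 ≡ 385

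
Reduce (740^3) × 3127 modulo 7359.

4217

(740)^3 ≡ 665 (mod 7359)
665 × 3127 = 2079455 ≡ 4217 (mod 7359)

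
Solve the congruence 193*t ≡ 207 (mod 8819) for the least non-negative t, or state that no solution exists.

gcd(193, 8819) = 1, so a unique solution mod 8819 exists.
193⁻¹ ≡ 1645 (mod 8819).
t ≡ 1645*207 ≡ 5393 (mod 8819).

5393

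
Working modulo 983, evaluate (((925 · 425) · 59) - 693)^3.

925 · 425 = 393125 ≡ 908 (mod 983)
908 · 59 = 53572 ≡ 490 (mod 983)
490 - 693 = -203 ≡ 780 (mod 983)
(780)^3 ≡ 886 (mod 983)

886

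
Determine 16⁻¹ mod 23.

13

Run the extended Euclidean algorithm:
23 = 1·16 + 7
16 = 2·7 + 2
7 = 3·2 + 1
2 = 2·1 + 0
gcd(16, 23) = 1, so the inverse exists.
Bézout: 1 = 7·23 − 10·16.
So 16⁻¹ ≡ −10 ≡ 13 (mod 23).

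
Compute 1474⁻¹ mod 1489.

397

1489 = 1·1474 + 15
1474 = 98·15 + 4
15 = 3·4 + 3
4 = 1·3 + 1
3 = 3·1 + 0
gcd(1474, 1489) = 1, so the inverse exists.
Bézout: 1 = −393·1489 + 397·1474.
So 1474⁻¹ ≡ 397 (mod 1489).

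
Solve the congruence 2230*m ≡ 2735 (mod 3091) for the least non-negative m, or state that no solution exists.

2018

gcd(2230, 3091) = 1, so a unique solution mod 3091 exists.
2230⁻¹ ≡ 359 (mod 3091).
m ≡ 359*2735 ≡ 2018 (mod 3091).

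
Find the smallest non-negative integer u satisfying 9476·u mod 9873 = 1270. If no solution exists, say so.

2807

gcd(9476, 9873) = 1, so a unique solution mod 9873 exists.
9476⁻¹ ≡ 7784 (mod 9873).
u ≡ 7784·1270 ≡ 2807 (mod 9873).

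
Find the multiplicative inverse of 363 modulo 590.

590 = 1×363 + 227
363 = 1×227 + 136
227 = 1×136 + 91
136 = 1×91 + 45
91 = 2×45 + 1
45 = 45×1 + 0
gcd(363, 590) = 1, so the inverse exists.
Bézout: 1 = 8×590 − 13×363.
So 363⁻¹ ≡ −13 ≡ 577 (mod 590).

577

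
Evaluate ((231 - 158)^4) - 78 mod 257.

177

231 - 158 = 73
(73)^4 ≡ 255 (mod 257)
255 - 78 = 177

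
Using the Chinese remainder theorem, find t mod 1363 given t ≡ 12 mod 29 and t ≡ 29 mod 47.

969

29⁻¹ mod 47: 29·13 ≡ 1 (mod 47), so 29⁻¹ ≡ 13.
t = 12 + 29·((29 − 12)·13 mod 47) = 12 + 29·33 = 969.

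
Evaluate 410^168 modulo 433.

168 in binary is 10101000, i.e. 168 = 128 + 32 + 8.
410^1 ≡ 410 (mod 433)
410^2 ≡ 410^2 = 168100 ≡ 96 (mod 433)
410^4 ≡ 96^2 = 9216 ≡ 123 (mod 433)
410^8 ≡ 123^2 = 15129 ≡ 407 (mod 433)
410^16 ≡ 407^2 = 165649 ≡ 243 (mod 433)
410^32 ≡ 243^2 = 59049 ≡ 161 (mod 433)
410^64 ≡ 161^2 = 25921 ≡ 374 (mod 433)
410^128 ≡ 374^2 = 139876 ≡ 17 (mod 433)
410^168 = 410^128 × 410^32 × 410^8 ≡ 17 × 161 × 407 (mod 433).
Accumulate the product:
17 × 161 = 2737 ≡ 139
139 × 407 = 56573 ≡ 283

283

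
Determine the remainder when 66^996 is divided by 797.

66

996 in binary is 1111100100, i.e. 996 = 512 + 256 + 128 + 64 + 32 + 4.
66^1 ≡ 66 (mod 797)
66^2 ≡ 66^2 = 4356 ≡ 371 (mod 797)
66^4 ≡ 371^2 = 137641 ≡ 557 (mod 797)
66^8 ≡ 557^2 = 310249 ≡ 216 (mod 797)
66^16 ≡ 216^2 = 46656 ≡ 430 (mod 797)
66^32 ≡ 430^2 = 184900 ≡ 793 (mod 797)
66^64 ≡ 793^2 = 628849 ≡ 16 (mod 797)
66^128 ≡ 16^2 = 256 (mod 797)
66^256 ≡ 256^2 = 65536 ≡ 182 (mod 797)
66^512 ≡ 182^2 = 33124 ≡ 447 (mod 797)
66^996 = 66^512 * 66^256 * 66^128 * 66^64 * 66^32 * 66^4 ≡ 447 * 182 * 256 * 16 * 793 * 557 (mod 797).
Accumulate the product:
447 * 182 = 81354 ≡ 60
60 * 256 = 15360 ≡ 217
217 * 16 = 3472 ≡ 284
284 * 793 = 225212 ≡ 458
458 * 557 = 255106 ≡ 66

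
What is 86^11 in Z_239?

158

Using repeated squaring:
11 in binary is 1011, i.e. 11 = 8 + 2 + 1.
86^1 ≡ 86 (mod 239)
86^2 ≡ 86^2 = 7396 ≡ 226 (mod 239)
86^4 ≡ 226^2 = 51076 ≡ 169 (mod 239)
86^8 ≡ 169^2 = 28561 ≡ 120 (mod 239)
86^11 = 86^8 * 86^2 * 86^1 ≡ 120 * 226 * 86 (mod 239).
Accumulate the product:
120 * 226 = 27120 ≡ 113
113 * 86 = 9718 ≡ 158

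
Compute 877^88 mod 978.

Compute successive squares:
877^1 ≡ 877 (mod 978)
877^2 ≡ 877^2 = 769129 ≡ 421 (mod 978)
877^4 ≡ 421^2 = 177241 ≡ 223 (mod 978)
877^8 ≡ 223^2 = 49729 ≡ 829 (mod 978)
877^16 ≡ 829^2 = 687241 ≡ 685 (mod 978)
877^32 ≡ 685^2 = 469225 ≡ 763 (mod 978)
877^64 ≡ 763^2 = 582169 ≡ 259 (mod 978)
877^88 = 877^64 * 877^16 * 877^8 ≡ 259 * 685 * 829 (mod 978).
Accumulate the product:
259 * 685 = 177415 ≡ 397
397 * 829 = 329113 ≡ 505

505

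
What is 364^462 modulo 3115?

364^1 ≡ 364 (mod 3115)
364^2 ≡ 364^2 = 132496 ≡ 1666 (mod 3115)
364^4 ≡ 1666^2 = 2775556 ≡ 91 (mod 3115)
364^8 ≡ 91^2 = 8281 ≡ 2051 (mod 3115)
364^16 ≡ 2051^2 = 4206601 ≡ 1351 (mod 3115)
364^32 ≡ 1351^2 = 1825201 ≡ 2926 (mod 3115)
364^64 ≡ 2926^2 = 8561476 ≡ 1456 (mod 3115)
364^128 ≡ 1456^2 = 2119936 ≡ 1736 (mod 3115)
364^256 ≡ 1736^2 = 3013696 ≡ 1491 (mod 3115)
364^462 = 364^256 × 364^128 × 364^64 × 364^8 × 364^4 × 364^2 ≡ 1491 × 1736 × 1456 × 2051 × 91 × 1666 (mod 3115).
Accumulate the product:
1491 × 1736 = 2588376 ≡ 2926
2926 × 1456 = 4260256 ≡ 2051
2051 × 2051 = 4206601 ≡ 1351
1351 × 91 = 122941 ≡ 1456
1456 × 1666 = 2425696 ≡ 2226

2226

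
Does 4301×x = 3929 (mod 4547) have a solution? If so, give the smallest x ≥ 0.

3995

gcd(4301, 4547) = 1, so a unique solution mod 4547 exists.
4301⁻¹ ≡ 3974 (mod 4547).
x ≡ 3974×3929 ≡ 3995 (mod 4547).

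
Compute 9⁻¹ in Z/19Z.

17

By the extended Euclidean algorithm:
19 = 2×9 + 1
9 = 9×1 + 0
gcd(9, 19) = 1, so the inverse exists.
Bézout: 1 = 1×19 − 2×9.
So 9⁻¹ ≡ −2 ≡ 17 (mod 19).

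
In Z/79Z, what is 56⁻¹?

79 = 1*56 + 23
56 = 2*23 + 10
23 = 2*10 + 3
10 = 3*3 + 1
3 = 3*1 + 0
gcd(56, 79) = 1, so the inverse exists.
Bézout: 1 = −17*79 + 24*56.
So 56⁻¹ ≡ 24 (mod 79).

24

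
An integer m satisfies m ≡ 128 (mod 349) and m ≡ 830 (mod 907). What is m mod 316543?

9900

349⁻¹ mod 907: 349*460 ≡ 1 (mod 907), so 349⁻¹ ≡ 460.
m = 128 + 349*((830 − 128)*460 mod 907) = 128 + 349*28 = 9900.
Check: 9900 mod 349 = 128, 9900 mod 907 = 830. ✓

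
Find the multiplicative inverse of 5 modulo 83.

83 = 16*5 + 3
5 = 1*3 + 2
3 = 1*2 + 1
2 = 2*1 + 0
gcd(5, 83) = 1, so the inverse exists.
Back-substitute for 1:
1 = 1*3 − 1*2
  = −1*5 + 2*3
  = 2*83 − 33*5
So 5⁻¹ ≡ −33 ≡ 50 (mod 83).

50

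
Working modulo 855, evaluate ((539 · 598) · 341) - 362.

335

539 · 598 = 322322 ≡ 842 (mod 855)
842 · 341 = 287122 ≡ 697 (mod 855)
697 - 362 = 335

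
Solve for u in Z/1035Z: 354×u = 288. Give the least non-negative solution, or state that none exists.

gcd(354, 1035) = 3, and 3 | 288, so solutions exist.
Divide through by 3: 118×u mod 345 = 96.
118⁻¹ ≡ 307 (mod 345).
u ≡ 307×96 ≡ 147 (mod 345).
The smallest non-negative solution is u = 147.

147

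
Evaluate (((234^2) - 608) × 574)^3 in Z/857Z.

172

(234)^2 ≡ 765 (mod 857)
765 - 608 = 157
157 × 574 = 90118 ≡ 133 (mod 857)
(133)^3 ≡ 172 (mod 857)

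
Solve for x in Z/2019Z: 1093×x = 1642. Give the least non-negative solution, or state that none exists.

gcd(1093, 2019) = 1, so a unique solution mod 2019 exists.
1093⁻¹ ≡ 133 (mod 2019).
x ≡ 133×1642 ≡ 334 (mod 2019).

334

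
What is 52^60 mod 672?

64

By square-and-multiply:
60 in binary is 111100, i.e. 60 = 32 + 16 + 8 + 4.
52^1 ≡ 52 (mod 672)
52^2 ≡ 52^2 = 2704 ≡ 16 (mod 672)
52^4 ≡ 16^2 = 256 (mod 672)
52^8 ≡ 256^2 = 65536 ≡ 352 (mod 672)
52^16 ≡ 352^2 = 123904 ≡ 256 (mod 672)
52^32 ≡ 256^2 = 65536 ≡ 352 (mod 672)
52^60 = 52^32 · 52^16 · 52^8 · 52^4 ≡ 352 · 256 · 352 · 256 (mod 672).
Accumulate the product:
352 · 256 = 90112 ≡ 64
64 · 352 = 22528 ≡ 352
352 · 256 = 90112 ≡ 64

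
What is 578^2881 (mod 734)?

190

2881 in binary is 101101000001, i.e. 2881 = 2048 + 512 + 256 + 64 + 1.
578^1 ≡ 578 (mod 734)
578^2 ≡ 578^2 = 334084 ≡ 114 (mod 734)
578^4 ≡ 114^2 = 12996 ≡ 518 (mod 734)
578^8 ≡ 518^2 = 268324 ≡ 414 (mod 734)
578^16 ≡ 414^2 = 171396 ≡ 374 (mod 734)
578^32 ≡ 374^2 = 139876 ≡ 416 (mod 734)
578^64 ≡ 416^2 = 173056 ≡ 566 (mod 734)
578^128 ≡ 566^2 = 320356 ≡ 332 (mod 734)
578^256 ≡ 332^2 = 110224 ≡ 124 (mod 734)
578^512 ≡ 124^2 = 15376 ≡ 696 (mod 734)
578^1024 ≡ 696^2 = 484416 ≡ 710 (mod 734)
578^2048 ≡ 710^2 = 504100 ≡ 576 (mod 734)
578^2881 = 578^2048 * 578^512 * 578^256 * 578^64 * 578^1 ≡ 576 * 696 * 124 * 566 * 578 (mod 734).
Accumulate the product:
576 * 696 = 400896 ≡ 132
132 * 124 = 16368 ≡ 220
220 * 566 = 124520 ≡ 474
474 * 578 = 273972 ≡ 190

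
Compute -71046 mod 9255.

-71046 = -8×9255 + 2994, so -71046 ≡ 2994 (mod 9255).

2994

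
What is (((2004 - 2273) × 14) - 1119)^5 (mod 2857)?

2716

2004 - 2273 = -269 ≡ 2588 (mod 2857)
2588 × 14 = 36232 ≡ 1948 (mod 2857)
1948 - 1119 = 829
(829)^5 ≡ 2716 (mod 2857)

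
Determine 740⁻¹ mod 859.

859 = 1×740 + 119
740 = 6×119 + 26
119 = 4×26 + 15
26 = 1×15 + 11
15 = 1×11 + 4
11 = 2×4 + 3
4 = 1×3 + 1
3 = 3×1 + 0
gcd(740, 859) = 1, so the inverse exists.
Bézout: 1 = 199×859 − 231×740.
So 740⁻¹ ≡ −231 ≡ 628 (mod 859).

628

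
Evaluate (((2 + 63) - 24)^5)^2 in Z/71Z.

2 + 63 = 65
65 - 24 = 41
(41)^5 ≡ 34 (mod 71)
(34)^2 ≡ 20 (mod 71)

20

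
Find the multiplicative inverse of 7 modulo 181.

26

Run the extended Euclidean algorithm:
181 = 25·7 + 6
7 = 1·6 + 1
6 = 6·1 + 0
gcd(7, 181) = 1, so the inverse exists.
Back-substitute for 1:
1 = 1·7 − 1·6
  = −1·181 + 26·7
So 7⁻¹ ≡ 26 (mod 181).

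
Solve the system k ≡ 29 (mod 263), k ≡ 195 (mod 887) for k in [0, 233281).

189126

263⁻¹ mod 887: 263*715 ≡ 1 (mod 887), so 263⁻¹ ≡ 715.
k = 29 + 263*((195 − 29)*715 mod 887) = 29 + 263*719 = 189126.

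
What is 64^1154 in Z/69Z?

1154 in binary is 10010000010, i.e. 1154 = 1024 + 128 + 2.
64^1 ≡ 64 (mod 69)
64^2 ≡ 64^2 = 4096 ≡ 25 (mod 69)
64^4 ≡ 25^2 = 625 ≡ 4 (mod 69)
64^8 ≡ 4^2 = 16 (mod 69)
64^16 ≡ 16^2 = 256 ≡ 49 (mod 69)
64^32 ≡ 49^2 = 2401 ≡ 55 (mod 69)
64^64 ≡ 55^2 = 3025 ≡ 58 (mod 69)
64^128 ≡ 58^2 = 3364 ≡ 52 (mod 69)
64^256 ≡ 52^2 = 2704 ≡ 13 (mod 69)
64^512 ≡ 13^2 = 169 ≡ 31 (mod 69)
64^1024 ≡ 31^2 = 961 ≡ 64 (mod 69)
64^1154 = 64^1024 * 64^128 * 64^2 ≡ 64 * 52 * 25 (mod 69).
Accumulate the product:
64 * 52 = 3328 ≡ 16
16 * 25 = 400 ≡ 55

55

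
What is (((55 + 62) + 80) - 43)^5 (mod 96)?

64

55 + 62 = 117 ≡ 21 (mod 96)
21 + 80 = 101 ≡ 5 (mod 96)
5 - 43 = -38 ≡ 58 (mod 96)
(58)^5 ≡ 64 (mod 96)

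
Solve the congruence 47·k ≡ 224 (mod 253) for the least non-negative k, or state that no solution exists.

247

gcd(47, 253) = 1, so a unique solution mod 253 exists.
47⁻¹ ≡ 70 (mod 253).
k ≡ 70·224 ≡ 247 (mod 253).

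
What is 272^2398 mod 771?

272^1 ≡ 272 (mod 771)
272^2 ≡ 272^2 = 73984 ≡ 739 (mod 771)
272^4 ≡ 739^2 = 546121 ≡ 253 (mod 771)
272^8 ≡ 253^2 = 64009 ≡ 16 (mod 771)
272^16 ≡ 16^2 = 256 (mod 771)
272^32 ≡ 256^2 = 65536 ≡ 1 (mod 771)
272^64 ≡ 1^2 = 1 (mod 771)
272^128 ≡ 1^2 = 1 (mod 771)
272^256 ≡ 1^2 = 1 (mod 771)
272^512 ≡ 1^2 = 1 (mod 771)
272^1024 ≡ 1^2 = 1 (mod 771)
272^2048 ≡ 1^2 = 1 (mod 771)
272^2398 = 272^2048 · 272^256 · 272^64 · 272^16 · 272^8 · 272^4 · 272^2 ≡ 1 · 1 · 1 · 256 · 16 · 253 · 739 (mod 771).
Accumulate the product:
1 · 1 = 1
1 · 1 = 1
1 · 256 = 256
256 · 16 = 4096 ≡ 241
241 · 253 = 60973 ≡ 64
64 · 739 = 47296 ≡ 265

265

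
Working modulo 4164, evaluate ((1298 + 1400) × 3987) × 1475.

1890

1298 + 1400 = 2698
2698 × 3987 = 10756926 ≡ 1314 (mod 4164)
1314 × 1475 = 1938150 ≡ 1890 (mod 4164)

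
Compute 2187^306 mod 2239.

1543

Using repeated squaring:
306 in binary is 100110010, i.e. 306 = 256 + 32 + 16 + 2.
2187^1 ≡ 2187 (mod 2239)
2187^2 ≡ 2187^2 = 4782969 ≡ 465 (mod 2239)
2187^4 ≡ 465^2 = 216225 ≡ 1281 (mod 2239)
2187^8 ≡ 1281^2 = 1640961 ≡ 2013 (mod 2239)
2187^16 ≡ 2013^2 = 4052169 ≡ 1818 (mod 2239)
2187^32 ≡ 1818^2 = 3305124 ≡ 360 (mod 2239)
2187^64 ≡ 360^2 = 129600 ≡ 1977 (mod 2239)
2187^128 ≡ 1977^2 = 3908529 ≡ 1474 (mod 2239)
2187^256 ≡ 1474^2 = 2172676 ≡ 846 (mod 2239)
2187^306 = 2187^256 · 2187^32 · 2187^16 · 2187^2 ≡ 846 · 360 · 1818 · 465 (mod 2239).
Accumulate the product:
846 · 360 = 304560 ≡ 56
56 · 1818 = 101808 ≡ 1053
1053 · 465 = 489645 ≡ 1543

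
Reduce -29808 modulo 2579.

-29808 = -12×2579 + 1140, so -29808 ≡ 1140 (mod 2579).

1140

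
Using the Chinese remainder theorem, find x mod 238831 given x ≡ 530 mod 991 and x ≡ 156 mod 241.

4494

991⁻¹ mod 241: 991*125 ≡ 1 (mod 241), so 991⁻¹ ≡ 125.
x = 530 + 991*((156 − 530)*125 mod 241) = 530 + 991*4 = 4494.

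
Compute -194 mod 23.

13

-194 = -9·23 + 13, so -194 ≡ 13 (mod 23).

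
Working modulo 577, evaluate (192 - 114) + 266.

192 - 114 = 78
78 + 266 = 344

344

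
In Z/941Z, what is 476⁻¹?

Run the extended Euclidean algorithm:
941 = 1·476 + 465
476 = 1·465 + 11
465 = 42·11 + 3
11 = 3·3 + 2
3 = 1·2 + 1
2 = 2·1 + 0
gcd(476, 941) = 1, so the inverse exists.
Bézout: 1 = 173·941 − 342·476.
So 476⁻¹ ≡ −342 ≡ 599 (mod 941).

599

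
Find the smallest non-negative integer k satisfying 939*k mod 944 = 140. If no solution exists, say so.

916

gcd(939, 944) = 1, so a unique solution mod 944 exists.
939⁻¹ ≡ 755 (mod 944).
k ≡ 755*140 ≡ 916 (mod 944).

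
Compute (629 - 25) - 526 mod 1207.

629 - 25 = 604
604 - 526 = 78

78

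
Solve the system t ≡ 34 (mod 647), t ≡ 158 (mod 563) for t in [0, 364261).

647⁻¹ mod 563: 647×248 ≡ 1 (mod 563), so 647⁻¹ ≡ 248.
t = 34 + 647×((158 − 34)×248 mod 563) = 34 + 647×350 = 226484.

226484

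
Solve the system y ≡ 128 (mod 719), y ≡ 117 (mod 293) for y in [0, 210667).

148961

719⁻¹ mod 293: 719*141 ≡ 1 (mod 293), so 719⁻¹ ≡ 141.
y = 128 + 719*((117 − 128)*141 mod 293) = 128 + 719*207 = 148961.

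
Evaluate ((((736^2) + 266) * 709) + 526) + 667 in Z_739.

333

(736)^2 ≡ 9 (mod 739)
9 + 266 = 275
275 * 709 = 194975 ≡ 618 (mod 739)
618 + 526 = 1144 ≡ 405 (mod 739)
405 + 667 = 1072 ≡ 333 (mod 739)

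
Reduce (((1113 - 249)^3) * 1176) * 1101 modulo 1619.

1113 - 249 = 864
(864)^3 ≡ 181 (mod 1619)
181 * 1176 = 212856 ≡ 767 (mod 1619)
767 * 1101 = 844467 ≡ 968 (mod 1619)

968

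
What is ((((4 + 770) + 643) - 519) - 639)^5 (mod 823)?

38

4 + 770 = 774
774 + 643 = 1417 ≡ 594 (mod 823)
594 - 519 = 75
75 - 639 = -564 ≡ 259 (mod 823)
(259)^5 ≡ 38 (mod 823)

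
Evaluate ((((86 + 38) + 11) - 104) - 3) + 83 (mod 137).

86 + 38 = 124
124 + 11 = 135
135 - 104 = 31
31 - 3 = 28
28 + 83 = 111

111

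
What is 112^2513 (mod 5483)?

By square-and-multiply:
2513 in binary is 100111010001, i.e. 2513 = 2048 + 256 + 128 + 64 + 16 + 1.
112^1 ≡ 112 (mod 5483)
112^2 ≡ 112^2 = 12544 ≡ 1578 (mod 5483)
112^4 ≡ 1578^2 = 2490084 ≡ 802 (mod 5483)
112^8 ≡ 802^2 = 643204 ≡ 1693 (mod 5483)
112^16 ≡ 1693^2 = 2866249 ≡ 4123 (mod 5483)
112^32 ≡ 4123^2 = 16999129 ≡ 1829 (mod 5483)
112^64 ≡ 1829^2 = 3345241 ≡ 611 (mod 5483)
112^128 ≡ 611^2 = 373321 ≡ 477 (mod 5483)
112^256 ≡ 477^2 = 227529 ≡ 2726 (mod 5483)
112^512 ≡ 2726^2 = 7431076 ≡ 1611 (mod 5483)
112^1024 ≡ 1611^2 = 2595321 ≡ 1862 (mod 5483)
112^2048 ≡ 1862^2 = 3467044 ≡ 1788 (mod 5483)
112^2513 = 112^2048 * 112^256 * 112^128 * 112^64 * 112^16 * 112^1 ≡ 1788 * 2726 * 477 * 611 * 4123 * 112 (mod 5483).
Accumulate the product:
1788 * 2726 = 4874088 ≡ 5184
5184 * 477 = 2472768 ≡ 5418
5418 * 611 = 3310398 ≡ 4149
4149 * 4123 = 17106327 ≡ 4850
4850 * 112 = 543200 ≡ 383

383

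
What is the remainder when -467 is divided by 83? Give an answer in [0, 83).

31

-467 = -6*83 + 31, so -467 ≡ 31 (mod 83).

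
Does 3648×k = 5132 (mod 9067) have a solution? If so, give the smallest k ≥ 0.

gcd(3648, 9067) = 1, so a unique solution mod 9067 exists.
3648⁻¹ ≡ 5560 (mod 9067).
k ≡ 5560×5132 ≡ 71 (mod 9067).

71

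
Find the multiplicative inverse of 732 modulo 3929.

3929 = 5*732 + 269
732 = 2*269 + 194
269 = 1*194 + 75
194 = 2*75 + 44
75 = 1*44 + 31
44 = 1*31 + 13
31 = 2*13 + 5
13 = 2*5 + 3
5 = 1*3 + 2
3 = 1*2 + 1
2 = 2*1 + 0
gcd(732, 3929) = 1, so the inverse exists.
Bézout: 1 = −283*3929 + 1519*732.
So 732⁻¹ ≡ 1519 (mod 3929).

1519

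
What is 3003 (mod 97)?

3003 = 30×97 + 93, so 3003 ≡ 93 (mod 97).

93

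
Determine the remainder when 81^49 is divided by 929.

763

Compute successive squares:
81^1 ≡ 81 (mod 929)
81^2 ≡ 81^2 = 6561 ≡ 58 (mod 929)
81^4 ≡ 58^2 = 3364 ≡ 577 (mod 929)
81^8 ≡ 577^2 = 332929 ≡ 347 (mod 929)
81^16 ≡ 347^2 = 120409 ≡ 568 (mod 929)
81^32 ≡ 568^2 = 322624 ≡ 261 (mod 929)
81^49 = 81^32 × 81^16 × 81^1 ≡ 261 × 568 × 81 (mod 929).
Accumulate the product:
261 × 568 = 148248 ≡ 537
537 × 81 = 43497 ≡ 763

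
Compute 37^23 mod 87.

43

23 in binary is 10111, i.e. 23 = 16 + 4 + 2 + 1.
37^1 ≡ 37 (mod 87)
37^2 ≡ 37^2 = 1369 ≡ 64 (mod 87)
37^4 ≡ 64^2 = 4096 ≡ 7 (mod 87)
37^8 ≡ 7^2 = 49 (mod 87)
37^16 ≡ 49^2 = 2401 ≡ 52 (mod 87)
37^23 = 37^16 × 37^4 × 37^2 × 37^1 ≡ 52 × 7 × 64 × 37 (mod 87).
Accumulate the product:
52 × 7 = 364 ≡ 16
16 × 64 = 1024 ≡ 67
67 × 37 = 2479 ≡ 43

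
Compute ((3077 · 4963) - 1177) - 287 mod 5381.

3790

3077 · 4963 = 15271151 ≡ 5254 (mod 5381)
5254 - 1177 = 4077
4077 - 287 = 3790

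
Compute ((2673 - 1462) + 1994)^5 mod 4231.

2673 - 1462 = 1211
1211 + 1994 = 3205
(3205)^5 ≡ 2356 (mod 4231)

2356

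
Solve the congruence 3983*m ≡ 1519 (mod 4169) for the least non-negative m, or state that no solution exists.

gcd(3983, 4169) = 1, so a unique solution mod 4169 exists.
3983⁻¹ ≡ 650 (mod 4169).
m ≡ 650*1519 ≡ 3466 (mod 4169).

3466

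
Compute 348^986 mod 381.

177

Using repeated squaring:
986 in binary is 1111011010, i.e. 986 = 512 + 256 + 128 + 64 + 16 + 8 + 2.
348^1 ≡ 348 (mod 381)
348^2 ≡ 348^2 = 121104 ≡ 327 (mod 381)
348^4 ≡ 327^2 = 106929 ≡ 249 (mod 381)
348^8 ≡ 249^2 = 62001 ≡ 279 (mod 381)
348^16 ≡ 279^2 = 77841 ≡ 117 (mod 381)
348^32 ≡ 117^2 = 13689 ≡ 354 (mod 381)
348^64 ≡ 354^2 = 125316 ≡ 348 (mod 381)
348^128 ≡ 348^2 = 121104 ≡ 327 (mod 381)
348^256 ≡ 327^2 = 106929 ≡ 249 (mod 381)
348^512 ≡ 249^2 = 62001 ≡ 279 (mod 381)
348^986 = 348^512 * 348^256 * 348^128 * 348^64 * 348^16 * 348^8 * 348^2 ≡ 279 * 249 * 327 * 348 * 117 * 279 * 327 (mod 381).
Accumulate the product:
279 * 249 = 69471 ≡ 129
129 * 327 = 42183 ≡ 273
273 * 348 = 95004 ≡ 135
135 * 117 = 15795 ≡ 174
174 * 279 = 48546 ≡ 159
159 * 327 = 51993 ≡ 177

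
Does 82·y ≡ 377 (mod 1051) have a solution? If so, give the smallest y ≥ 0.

gcd(82, 1051) = 1, so a unique solution mod 1051 exists.
82⁻¹ ≡ 141 (mod 1051).
y ≡ 141·377 ≡ 607 (mod 1051).

607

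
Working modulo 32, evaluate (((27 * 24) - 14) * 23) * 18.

12

27 * 24 = 648 ≡ 8 (mod 32)
8 - 14 = -6 ≡ 26 (mod 32)
26 * 23 = 598 ≡ 22 (mod 32)
22 * 18 = 396 ≡ 12 (mod 32)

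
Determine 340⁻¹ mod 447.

By the extended Euclidean algorithm:
447 = 1×340 + 107
340 = 3×107 + 19
107 = 5×19 + 12
19 = 1×12 + 7
12 = 1×7 + 5
7 = 1×5 + 2
5 = 2×2 + 1
2 = 2×1 + 0
gcd(340, 447) = 1, so the inverse exists.
Bézout: 1 = 143×447 − 188×340.
So 340⁻¹ ≡ −188 ≡ 259 (mod 447).

259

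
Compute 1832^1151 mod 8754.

1151 in binary is 10001111111, i.e. 1151 = 1024 + 64 + 32 + 16 + 8 + 4 + 2 + 1.
1832^1 ≡ 1832 (mod 8754)
1832^2 ≡ 1832^2 = 3356224 ≡ 3442 (mod 8754)
1832^4 ≡ 3442^2 = 11847364 ≡ 3202 (mod 8754)
1832^8 ≡ 3202^2 = 10252804 ≡ 1870 (mod 8754)
1832^16 ≡ 1870^2 = 3496900 ≡ 4054 (mod 8754)
1832^32 ≡ 4054^2 = 16434916 ≡ 3658 (mod 8754)
1832^64 ≡ 3658^2 = 13380964 ≡ 4852 (mod 8754)
1832^128 ≡ 4852^2 = 23541904 ≡ 2398 (mod 8754)
1832^256 ≡ 2398^2 = 5750404 ≡ 7780 (mod 8754)
1832^512 ≡ 7780^2 = 60528400 ≡ 3244 (mod 8754)
1832^1024 ≡ 3244^2 = 10523536 ≡ 1228 (mod 8754)
1832^1151 = 1832^1024 · 1832^64 · 1832^32 · 1832^16 · 1832^8 · 1832^4 · 1832^2 · 1832^1 ≡ 1228 · 4852 · 3658 · 4054 · 1870 · 3202 · 3442 · 1832 (mod 8754).
Accumulate the product:
1228 · 4852 = 5958256 ≡ 5536
5536 · 3658 = 20250688 ≡ 2686
2686 · 4054 = 10889044 ≡ 7822
7822 · 1870 = 14627140 ≡ 7960
7960 · 3202 = 25487920 ≡ 5026
5026 · 3442 = 17299492 ≡ 1588
1588 · 1832 = 2909216 ≡ 2888

2888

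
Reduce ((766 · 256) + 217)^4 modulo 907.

619

766 · 256 = 196096 ≡ 184 (mod 907)
184 + 217 = 401
(401)^4 ≡ 619 (mod 907)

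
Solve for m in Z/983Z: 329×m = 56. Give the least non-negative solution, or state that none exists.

42

gcd(329, 983) = 1, so a unique solution mod 983 exists.
329⁻¹ ≡ 738 (mod 983).
m ≡ 738×56 ≡ 42 (mod 983).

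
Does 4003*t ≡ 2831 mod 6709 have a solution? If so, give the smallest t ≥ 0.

gcd(4003, 6709) = 1, so a unique solution mod 6709 exists.
4003⁻¹ ≡ 4852 (mod 6709).
t ≡ 4852*2831 ≡ 2689 (mod 6709).

2689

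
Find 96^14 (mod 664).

Compute successive squares:
14 in binary is 1110, i.e. 14 = 8 + 4 + 2.
96^1 ≡ 96 (mod 664)
96^2 ≡ 96^2 = 9216 ≡ 584 (mod 664)
96^4 ≡ 584^2 = 341056 ≡ 424 (mod 664)
96^8 ≡ 424^2 = 179776 ≡ 496 (mod 664)
96^14 = 96^8 · 96^4 · 96^2 ≡ 496 · 424 · 584 (mod 664).
Accumulate the product:
496 · 424 = 210304 ≡ 480
480 · 584 = 280320 ≡ 112

112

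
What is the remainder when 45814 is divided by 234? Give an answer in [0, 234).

184

45814 = 195×234 + 184, so 45814 ≡ 184 (mod 234).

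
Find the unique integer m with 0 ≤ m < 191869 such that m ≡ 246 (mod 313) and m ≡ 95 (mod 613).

313⁻¹ mod 613: 313×566 ≡ 1 (mod 613), so 313⁻¹ ≡ 566.
m = 246 + 313×((95 − 246)×566 mod 613) = 246 + 313×354 = 111048.
Check: 111048 mod 313 = 246, 111048 mod 613 = 95. ✓

111048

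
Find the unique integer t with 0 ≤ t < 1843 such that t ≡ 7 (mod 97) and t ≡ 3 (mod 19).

1656

97⁻¹ mod 19: 97·10 ≡ 1 (mod 19), so 97⁻¹ ≡ 10.
t = 7 + 97·((3 − 7)·10 mod 19) = 7 + 97·17 = 1656.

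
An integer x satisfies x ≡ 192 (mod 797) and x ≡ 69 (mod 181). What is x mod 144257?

125321

797⁻¹ mod 181: 797×62 ≡ 1 (mod 181), so 797⁻¹ ≡ 62.
x = 192 + 797×((69 − 192)×62 mod 181) = 192 + 797×157 = 125321.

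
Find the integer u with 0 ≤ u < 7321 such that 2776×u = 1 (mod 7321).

By the extended Euclidean algorithm:
7321 = 2·2776 + 1769
2776 = 1·1769 + 1007
1769 = 1·1007 + 762
1007 = 1·762 + 245
762 = 3·245 + 27
245 = 9·27 + 2
27 = 13·2 + 1
2 = 2·1 + 0
gcd(2776, 7321) = 1, so the inverse exists.
Back-substitute for 1:
1 = 1·27 − 13·2
  = −13·245 + 118·27
  = 118·762 − 367·245
  = −367·1007 + 485·762
  = 485·1769 − 852·1007
  = −852·2776 + 1337·1769
  = 1337·7321 − 3526·2776
So 2776⁻¹ ≡ −3526 ≡ 3795 (mod 7321).

3795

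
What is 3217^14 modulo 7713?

2239

Using repeated squaring:
14 in binary is 1110, i.e. 14 = 8 + 4 + 2.
3217^1 ≡ 3217 (mod 7713)
3217^2 ≡ 3217^2 = 10349089 ≡ 5956 (mod 7713)
3217^4 ≡ 5956^2 = 35473936 ≡ 1849 (mod 7713)
3217^8 ≡ 1849^2 = 3418801 ≡ 1942 (mod 7713)
3217^14 = 3217^8 * 3217^4 * 3217^2 ≡ 1942 * 1849 * 5956 (mod 7713).
Accumulate the product:
1942 * 1849 = 3590758 ≡ 4213
4213 * 5956 = 25092628 ≡ 2239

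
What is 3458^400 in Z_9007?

7777

3458^1 ≡ 3458 (mod 9007)
3458^2 ≡ 3458^2 = 11957764 ≡ 5475 (mod 9007)
3458^4 ≡ 5475^2 = 29975625 ≡ 329 (mod 9007)
3458^8 ≡ 329^2 = 108241 ≡ 157 (mod 9007)
3458^16 ≡ 157^2 = 24649 ≡ 6635 (mod 9007)
3458^32 ≡ 6635^2 = 44023225 ≡ 6016 (mod 9007)
3458^64 ≡ 6016^2 = 36192256 ≡ 2130 (mod 9007)
3458^128 ≡ 2130^2 = 4536900 ≡ 6379 (mod 9007)
3458^256 ≡ 6379^2 = 40691641 ≡ 7022 (mod 9007)
3458^400 = 3458^256 · 3458^128 · 3458^16 ≡ 7022 · 6379 · 6635 (mod 9007).
Accumulate the product:
7022 · 6379 = 44793338 ≡ 1527
1527 · 6635 = 10131645 ≡ 7777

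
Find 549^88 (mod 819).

By square-and-multiply:
88 in binary is 1011000, i.e. 88 = 64 + 16 + 8.
549^1 ≡ 549 (mod 819)
549^2 ≡ 549^2 = 301401 ≡ 9 (mod 819)
549^4 ≡ 9^2 = 81 (mod 819)
549^8 ≡ 81^2 = 6561 ≡ 9 (mod 819)
549^16 ≡ 9^2 = 81 (mod 819)
549^32 ≡ 81^2 = 6561 ≡ 9 (mod 819)
549^64 ≡ 9^2 = 81 (mod 819)
549^88 = 549^64 · 549^16 · 549^8 ≡ 81 · 81 · 9 (mod 819).
Accumulate the product:
81 · 81 = 6561 ≡ 9
9 · 9 = 81

81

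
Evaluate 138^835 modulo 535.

452

835 in binary is 1101000011, i.e. 835 = 512 + 256 + 64 + 2 + 1.
138^1 ≡ 138 (mod 535)
138^2 ≡ 138^2 = 19044 ≡ 319 (mod 535)
138^4 ≡ 319^2 = 101761 ≡ 111 (mod 535)
138^8 ≡ 111^2 = 12321 ≡ 16 (mod 535)
138^16 ≡ 16^2 = 256 (mod 535)
138^32 ≡ 256^2 = 65536 ≡ 266 (mod 535)
138^64 ≡ 266^2 = 70756 ≡ 136 (mod 535)
138^128 ≡ 136^2 = 18496 ≡ 306 (mod 535)
138^256 ≡ 306^2 = 93636 ≡ 11 (mod 535)
138^512 ≡ 11^2 = 121 (mod 535)
138^835 = 138^512 · 138^256 · 138^64 · 138^2 · 138^1 ≡ 121 · 11 · 136 · 319 · 138 (mod 535).
Accumulate the product:
121 · 11 = 1331 ≡ 261
261 · 136 = 35496 ≡ 186
186 · 319 = 59334 ≡ 484
484 · 138 = 66792 ≡ 452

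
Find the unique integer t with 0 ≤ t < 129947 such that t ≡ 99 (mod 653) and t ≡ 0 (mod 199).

10547

653⁻¹ mod 199: 653·32 ≡ 1 (mod 199), so 653⁻¹ ≡ 32.
t = 99 + 653·((0 − 99)·32 mod 199) = 99 + 653·16 = 10547.
Check: 10547 mod 653 = 99, 10547 mod 199 = 0. ✓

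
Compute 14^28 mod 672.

448

Using repeated squaring:
28 in binary is 11100, i.e. 28 = 16 + 8 + 4.
14^1 ≡ 14 (mod 672)
14^2 ≡ 14^2 = 196 (mod 672)
14^4 ≡ 196^2 = 38416 ≡ 112 (mod 672)
14^8 ≡ 112^2 = 12544 ≡ 448 (mod 672)
14^16 ≡ 448^2 = 200704 ≡ 448 (mod 672)
14^28 = 14^16 · 14^8 · 14^4 ≡ 448 · 448 · 112 (mod 672).
Accumulate the product:
448 · 448 = 200704 ≡ 448
448 · 112 = 50176 ≡ 448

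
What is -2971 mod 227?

-2971 = -14×227 + 207, so -2971 ≡ 207 (mod 227).

207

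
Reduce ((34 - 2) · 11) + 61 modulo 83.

81

34 - 2 = 32
32 · 11 = 352 ≡ 20 (mod 83)
20 + 61 = 81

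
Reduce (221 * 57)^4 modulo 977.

221 * 57 = 12597 ≡ 873 (mod 977)
(873)^4 ≡ 853 (mod 977)

853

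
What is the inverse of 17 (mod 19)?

9

By the extended Euclidean algorithm:
19 = 1×17 + 2
17 = 8×2 + 1
2 = 2×1 + 0
gcd(17, 19) = 1, so the inverse exists.
Bézout: 1 = −8×19 + 9×17.
So 17⁻¹ ≡ 9 (mod 19).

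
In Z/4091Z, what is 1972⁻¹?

Apply the Euclidean algorithm and back-substitute:
4091 = 2*1972 + 147
1972 = 13*147 + 61
147 = 2*61 + 25
61 = 2*25 + 11
25 = 2*11 + 3
11 = 3*3 + 2
3 = 1*2 + 1
2 = 2*1 + 0
gcd(1972, 4091) = 1, so the inverse exists.
Back-substitute for 1:
1 = 1*3 − 1*2
  = −1*11 + 4*3
  = 4*25 − 9*11
  = −9*61 + 22*25
  = 22*147 − 53*61
  = −53*1972 + 711*147
  = 711*4091 − 1475*1972
So 1972⁻¹ ≡ −1475 ≡ 2616 (mod 4091).

2616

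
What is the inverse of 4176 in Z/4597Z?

4597 = 1·4176 + 421
4176 = 9·421 + 387
421 = 1·387 + 34
387 = 11·34 + 13
34 = 2·13 + 8
13 = 1·8 + 5
8 = 1·5 + 3
5 = 1·3 + 2
3 = 1·2 + 1
2 = 2·1 + 0
gcd(4176, 4597) = 1, so the inverse exists.
Bézout: 1 = 1597·4597 − 1758·4176.
So 4176⁻¹ ≡ −1758 ≡ 2839 (mod 4597).

2839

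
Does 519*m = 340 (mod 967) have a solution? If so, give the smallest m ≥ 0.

gcd(519, 967) = 1, so a unique solution mod 967 exists.
519⁻¹ ≡ 395 (mod 967).
m ≡ 395*340 ≡ 854 (mod 967).

854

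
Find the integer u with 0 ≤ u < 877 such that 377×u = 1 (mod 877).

By the extended Euclidean algorithm:
877 = 2·377 + 123
377 = 3·123 + 8
123 = 15·8 + 3
8 = 2·3 + 2
3 = 1·2 + 1
2 = 2·1 + 0
gcd(377, 877) = 1, so the inverse exists.
Bézout: 1 = 141·877 − 328·377.
So 377⁻¹ ≡ −328 ≡ 549 (mod 877).

549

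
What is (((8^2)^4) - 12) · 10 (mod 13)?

7

(8)^2 ≡ 12 (mod 13)
(12)^4 ≡ 1 (mod 13)
1 - 12 = -11 ≡ 2 (mod 13)
2 · 10 = 20 ≡ 7 (mod 13)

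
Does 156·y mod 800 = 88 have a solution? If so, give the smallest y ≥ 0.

98

gcd(156, 800) = 4, and 4 | 88, so solutions exist.
Divide through by 4: 39·y = 22 (mod 200).
39⁻¹ ≡ 159 (mod 200).
y ≡ 159·22 ≡ 98 (mod 200).
The smallest non-negative solution is y = 98.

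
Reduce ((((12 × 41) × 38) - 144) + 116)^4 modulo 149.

12 × 41 = 492 ≡ 45 (mod 149)
45 × 38 = 1710 ≡ 71 (mod 149)
71 - 144 = -73 ≡ 76 (mod 149)
76 + 116 = 192 ≡ 43 (mod 149)
(43)^4 ≡ 145 (mod 149)

145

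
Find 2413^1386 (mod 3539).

97

Compute successive squares:
1386 in binary is 10101101010, i.e. 1386 = 1024 + 256 + 64 + 32 + 8 + 2.
2413^1 ≡ 2413 (mod 3539)
2413^2 ≡ 2413^2 = 5822569 ≡ 914 (mod 3539)
2413^4 ≡ 914^2 = 835396 ≡ 192 (mod 3539)
2413^8 ≡ 192^2 = 36864 ≡ 1474 (mod 3539)
2413^16 ≡ 1474^2 = 2172676 ≡ 3269 (mod 3539)
2413^32 ≡ 3269^2 = 10686361 ≡ 2120 (mod 3539)
2413^64 ≡ 2120^2 = 4494400 ≡ 3409 (mod 3539)
2413^128 ≡ 3409^2 = 11621281 ≡ 2744 (mod 3539)
2413^256 ≡ 2744^2 = 7529536 ≡ 2083 (mod 3539)
2413^512 ≡ 2083^2 = 4338889 ≡ 75 (mod 3539)
2413^1024 ≡ 75^2 = 5625 ≡ 2086 (mod 3539)
2413^1386 = 2413^1024 * 2413^256 * 2413^64 * 2413^32 * 2413^8 * 2413^2 ≡ 2086 * 2083 * 3409 * 2120 * 1474 * 914 (mod 3539).
Accumulate the product:
2086 * 2083 = 4345138 ≡ 2785
2785 * 3409 = 9494065 ≡ 2467
2467 * 2120 = 5230040 ≡ 2937
2937 * 1474 = 4329138 ≡ 941
941 * 914 = 860074 ≡ 97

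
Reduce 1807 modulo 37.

31

1807 = 48*37 + 31, so 1807 ≡ 31 (mod 37).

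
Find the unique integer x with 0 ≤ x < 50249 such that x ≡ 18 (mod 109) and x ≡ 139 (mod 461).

36097

109⁻¹ mod 461: 109*258 ≡ 1 (mod 461), so 109⁻¹ ≡ 258.
x = 18 + 109*((139 − 18)*258 mod 461) = 18 + 109*331 = 36097.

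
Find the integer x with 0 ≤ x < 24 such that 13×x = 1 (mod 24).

24 = 1×13 + 11
13 = 1×11 + 2
11 = 5×2 + 1
2 = 2×1 + 0
gcd(13, 24) = 1, so the inverse exists.
Back-substitute for 1:
1 = 1×11 − 5×2
  = −5×13 + 6×11
  = 6×24 − 11×13
So 13⁻¹ ≡ −11 ≡ 13 (mod 24).

13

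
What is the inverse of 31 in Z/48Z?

48 = 1*31 + 17
31 = 1*17 + 14
17 = 1*14 + 3
14 = 4*3 + 2
3 = 1*2 + 1
2 = 2*1 + 0
gcd(31, 48) = 1, so the inverse exists.
Bézout: 1 = 11*48 − 17*31.
So 31⁻¹ ≡ −17 ≡ 31 (mod 48).

31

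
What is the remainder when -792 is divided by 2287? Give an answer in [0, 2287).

1495

-792 = -1*2287 + 1495, so -792 ≡ 1495 (mod 2287).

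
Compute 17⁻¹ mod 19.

9

Apply the Euclidean algorithm and back-substitute:
19 = 1·17 + 2
17 = 8·2 + 1
2 = 2·1 + 0
gcd(17, 19) = 1, so the inverse exists.
Back-substitute for 1:
1 = 1·17 − 8·2
  = −8·19 + 9·17
So 17⁻¹ ≡ 9 (mod 19).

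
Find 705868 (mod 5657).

705868 = 124×5657 + 4400, so 705868 ≡ 4400 (mod 5657).

4400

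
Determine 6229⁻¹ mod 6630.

3439

6630 = 1×6229 + 401
6229 = 15×401 + 214
401 = 1×214 + 187
214 = 1×187 + 27
187 = 6×27 + 25
27 = 1×25 + 2
25 = 12×2 + 1
2 = 2×1 + 0
gcd(6229, 6630) = 1, so the inverse exists.
Back-substitute for 1:
1 = 1×25 − 12×2
  = −12×27 + 13×25
  = 13×187 − 90×27
  = −90×214 + 103×187
  = 103×401 − 193×214
  = −193×6229 + 2998×401
  = 2998×6630 − 3191×6229
So 6229⁻¹ ≡ −3191 ≡ 3439 (mod 6630).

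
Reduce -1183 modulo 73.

58

-1183 = -17*73 + 58, so -1183 ≡ 58 (mod 73).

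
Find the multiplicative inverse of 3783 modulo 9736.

By the extended Euclidean algorithm:
9736 = 2×3783 + 2170
3783 = 1×2170 + 1613
2170 = 1×1613 + 557
1613 = 2×557 + 499
557 = 1×499 + 58
499 = 8×58 + 35
58 = 1×35 + 23
35 = 1×23 + 12
23 = 1×12 + 11
12 = 1×11 + 1
11 = 11×1 + 0
gcd(3783, 9736) = 1, so the inverse exists.
Back-substitute for 1:
1 = 1×12 − 1×11
  = −1×23 + 2×12
  = 2×35 − 3×23
  = −3×58 + 5×35
  = 5×499 − 43×58
  = −43×557 + 48×499
  = 48×1613 − 139×557
  = −139×2170 + 187×1613
  = 187×3783 − 326×2170
  = −326×9736 + 839×3783
So 3783⁻¹ ≡ 839 (mod 9736).

839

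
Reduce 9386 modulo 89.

9386 = 105×89 + 41, so 9386 ≡ 41 (mod 89).

41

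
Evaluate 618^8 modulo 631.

618^1 ≡ 618 (mod 631)
618^2 ≡ 618^2 = 381924 ≡ 169 (mod 631)
618^4 ≡ 169^2 = 28561 ≡ 166 (mod 631)
618^8 ≡ 166^2 = 27556 ≡ 423 (mod 631)
So 618^8 ≡ 423 (mod 631).

423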